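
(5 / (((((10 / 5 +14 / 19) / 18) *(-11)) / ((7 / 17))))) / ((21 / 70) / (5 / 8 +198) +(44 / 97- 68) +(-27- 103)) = 4612430025 / 740195382212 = 0.01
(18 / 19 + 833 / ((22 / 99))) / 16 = 142479 / 608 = 234.34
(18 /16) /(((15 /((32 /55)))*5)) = 12 /1375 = 0.01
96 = 96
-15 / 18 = -5 / 6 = -0.83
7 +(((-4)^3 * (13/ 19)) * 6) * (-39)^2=-7592699/ 19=-399615.74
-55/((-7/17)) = 935/7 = 133.57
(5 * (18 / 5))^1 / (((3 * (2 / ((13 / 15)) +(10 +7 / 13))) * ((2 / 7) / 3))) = 819 / 167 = 4.90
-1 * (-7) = 7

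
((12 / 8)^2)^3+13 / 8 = 833 / 64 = 13.02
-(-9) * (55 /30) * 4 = 66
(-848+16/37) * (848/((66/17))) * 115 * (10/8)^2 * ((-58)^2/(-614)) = 68317928560000/374847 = 182255503.07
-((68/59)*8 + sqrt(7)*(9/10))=-544/59 - 9*sqrt(7)/10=-11.60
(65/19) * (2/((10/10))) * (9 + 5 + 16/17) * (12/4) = 99060/323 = 306.69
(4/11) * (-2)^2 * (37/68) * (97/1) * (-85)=-71780/11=-6525.45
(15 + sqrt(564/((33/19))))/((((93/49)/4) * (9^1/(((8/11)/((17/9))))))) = 7840/5797 + 3136 * sqrt(9823)/191301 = 2.98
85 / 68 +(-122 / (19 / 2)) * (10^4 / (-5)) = 1952095 / 76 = 25685.46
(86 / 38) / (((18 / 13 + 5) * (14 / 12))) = 3354 / 11039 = 0.30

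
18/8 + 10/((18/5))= 5.03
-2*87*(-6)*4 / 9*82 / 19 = 38048 / 19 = 2002.53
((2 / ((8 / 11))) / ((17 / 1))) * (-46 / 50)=-253 / 1700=-0.15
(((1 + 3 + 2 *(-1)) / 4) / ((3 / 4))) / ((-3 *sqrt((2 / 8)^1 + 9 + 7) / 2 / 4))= -32 *sqrt(65) / 585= -0.44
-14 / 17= -0.82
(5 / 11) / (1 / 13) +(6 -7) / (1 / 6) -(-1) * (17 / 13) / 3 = 148 / 429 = 0.34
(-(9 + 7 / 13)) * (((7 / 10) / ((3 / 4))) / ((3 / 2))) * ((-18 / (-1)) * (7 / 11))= -48608 / 715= -67.98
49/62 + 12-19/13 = 9131/806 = 11.33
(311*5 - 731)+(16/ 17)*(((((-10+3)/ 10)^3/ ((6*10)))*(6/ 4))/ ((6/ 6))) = 35019657/ 42500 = 823.99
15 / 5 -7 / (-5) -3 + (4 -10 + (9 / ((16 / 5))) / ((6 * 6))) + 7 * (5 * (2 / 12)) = 1259 / 960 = 1.31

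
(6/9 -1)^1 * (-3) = 1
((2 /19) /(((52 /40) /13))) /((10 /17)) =34 /19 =1.79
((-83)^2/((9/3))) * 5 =34445/3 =11481.67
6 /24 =0.25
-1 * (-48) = 48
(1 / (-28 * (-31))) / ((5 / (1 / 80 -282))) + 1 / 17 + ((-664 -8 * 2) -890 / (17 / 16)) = -8957796303 / 5902400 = -1517.65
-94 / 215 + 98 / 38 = 8749 / 4085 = 2.14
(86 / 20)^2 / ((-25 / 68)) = -31433 / 625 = -50.29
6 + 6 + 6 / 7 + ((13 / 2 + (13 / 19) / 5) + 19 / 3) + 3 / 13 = 1351633 / 51870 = 26.06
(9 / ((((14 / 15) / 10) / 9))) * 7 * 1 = 6075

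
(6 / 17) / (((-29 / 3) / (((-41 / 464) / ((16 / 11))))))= 4059 / 1830016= 0.00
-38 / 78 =-19 / 39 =-0.49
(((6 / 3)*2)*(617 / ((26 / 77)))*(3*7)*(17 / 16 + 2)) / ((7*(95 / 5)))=6983823 / 1976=3534.32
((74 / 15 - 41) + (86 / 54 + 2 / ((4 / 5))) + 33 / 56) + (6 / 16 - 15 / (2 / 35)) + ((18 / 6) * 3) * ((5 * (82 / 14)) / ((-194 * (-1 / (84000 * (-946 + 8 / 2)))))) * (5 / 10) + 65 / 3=-19708906273999 / 366660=-53752539.88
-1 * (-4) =4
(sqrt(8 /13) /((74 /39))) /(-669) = -sqrt(26) /8251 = -0.00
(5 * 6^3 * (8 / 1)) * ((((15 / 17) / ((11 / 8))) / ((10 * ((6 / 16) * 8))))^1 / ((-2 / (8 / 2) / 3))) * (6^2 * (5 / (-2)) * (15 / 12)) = 23328000 / 187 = 124748.66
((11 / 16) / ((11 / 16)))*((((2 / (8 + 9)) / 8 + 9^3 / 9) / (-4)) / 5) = -5509 / 1360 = -4.05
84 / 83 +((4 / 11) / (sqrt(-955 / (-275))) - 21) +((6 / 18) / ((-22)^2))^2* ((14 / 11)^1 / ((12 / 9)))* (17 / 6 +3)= -153897738449 / 7699526208 +4* sqrt(10505) / 2101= -19.79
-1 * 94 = -94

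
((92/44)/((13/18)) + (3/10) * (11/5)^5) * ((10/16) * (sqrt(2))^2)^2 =82028379/2860000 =28.68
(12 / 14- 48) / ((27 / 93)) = -3410 / 21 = -162.38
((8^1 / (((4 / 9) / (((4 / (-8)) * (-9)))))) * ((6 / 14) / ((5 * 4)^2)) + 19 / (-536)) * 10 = 9631 / 18760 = 0.51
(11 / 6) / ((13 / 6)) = 11 / 13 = 0.85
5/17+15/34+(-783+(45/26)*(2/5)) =-345455/442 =-781.57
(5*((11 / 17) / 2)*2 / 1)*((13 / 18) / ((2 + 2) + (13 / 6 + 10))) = 715 / 4947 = 0.14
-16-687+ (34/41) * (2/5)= -144047/205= -702.67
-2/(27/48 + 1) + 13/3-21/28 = 691/300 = 2.30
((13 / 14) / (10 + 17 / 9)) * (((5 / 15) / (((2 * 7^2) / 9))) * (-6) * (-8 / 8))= 0.01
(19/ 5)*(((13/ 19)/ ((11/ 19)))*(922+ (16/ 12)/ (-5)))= 3415022/ 825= 4139.42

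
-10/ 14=-5/ 7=-0.71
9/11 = 0.82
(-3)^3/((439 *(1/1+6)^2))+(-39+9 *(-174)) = -34525182/21511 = -1605.00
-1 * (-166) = 166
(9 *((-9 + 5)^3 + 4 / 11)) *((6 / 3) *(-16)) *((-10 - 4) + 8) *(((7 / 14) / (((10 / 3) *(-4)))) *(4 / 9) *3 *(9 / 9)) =60480 / 11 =5498.18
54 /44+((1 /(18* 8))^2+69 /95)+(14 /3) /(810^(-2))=66346553949589 /21669120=3061801.95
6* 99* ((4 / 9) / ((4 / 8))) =528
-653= -653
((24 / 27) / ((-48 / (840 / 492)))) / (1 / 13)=-455 / 1107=-0.41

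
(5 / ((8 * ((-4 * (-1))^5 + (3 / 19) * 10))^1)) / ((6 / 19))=1805 / 935328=0.00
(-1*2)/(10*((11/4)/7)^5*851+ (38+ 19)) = -17210368/1175767493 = -0.01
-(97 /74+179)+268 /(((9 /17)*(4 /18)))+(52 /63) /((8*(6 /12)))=9780389 /4662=2097.90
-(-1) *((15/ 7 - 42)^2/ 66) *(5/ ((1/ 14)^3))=3632580/ 11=330234.55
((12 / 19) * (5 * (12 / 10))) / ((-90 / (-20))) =16 / 19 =0.84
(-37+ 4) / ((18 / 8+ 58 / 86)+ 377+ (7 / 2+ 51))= -0.08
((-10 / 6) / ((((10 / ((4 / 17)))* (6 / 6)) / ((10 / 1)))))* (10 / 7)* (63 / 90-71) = 14060 / 357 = 39.38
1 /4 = 0.25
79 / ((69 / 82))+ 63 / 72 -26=37955 / 552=68.76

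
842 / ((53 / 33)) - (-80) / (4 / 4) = 32026 / 53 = 604.26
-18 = -18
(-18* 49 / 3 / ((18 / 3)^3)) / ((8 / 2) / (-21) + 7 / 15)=-1715 / 348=-4.93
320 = 320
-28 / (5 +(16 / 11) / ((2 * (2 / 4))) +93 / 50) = -15400 / 4573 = -3.37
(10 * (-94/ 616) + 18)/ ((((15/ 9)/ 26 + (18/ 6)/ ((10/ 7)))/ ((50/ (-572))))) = -951375/ 1429736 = -0.67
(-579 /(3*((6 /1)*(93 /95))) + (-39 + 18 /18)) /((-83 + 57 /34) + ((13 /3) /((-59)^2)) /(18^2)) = 126349167762 /145009715839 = 0.87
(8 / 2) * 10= 40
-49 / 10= -4.90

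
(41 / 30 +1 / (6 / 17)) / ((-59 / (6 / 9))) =-14 / 295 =-0.05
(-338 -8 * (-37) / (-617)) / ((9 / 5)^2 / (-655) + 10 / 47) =-160730024250 / 98684831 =-1628.72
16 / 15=1.07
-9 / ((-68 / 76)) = 171 / 17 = 10.06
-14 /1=-14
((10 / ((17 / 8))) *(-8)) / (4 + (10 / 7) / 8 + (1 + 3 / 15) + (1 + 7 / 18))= -806400 / 144959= -5.56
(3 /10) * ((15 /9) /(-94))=-1 /188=-0.01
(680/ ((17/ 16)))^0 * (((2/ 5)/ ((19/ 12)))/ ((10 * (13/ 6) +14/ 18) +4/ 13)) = 1404/ 126445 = 0.01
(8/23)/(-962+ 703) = -8/5957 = -0.00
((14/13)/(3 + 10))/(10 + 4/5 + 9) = 70/16731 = 0.00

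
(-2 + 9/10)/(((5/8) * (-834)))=0.00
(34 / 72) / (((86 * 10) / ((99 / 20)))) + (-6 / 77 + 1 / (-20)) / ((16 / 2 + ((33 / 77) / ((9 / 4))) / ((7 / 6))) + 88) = 618603 / 445755200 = 0.00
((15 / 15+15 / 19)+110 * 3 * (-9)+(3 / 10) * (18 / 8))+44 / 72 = -20293763 / 6840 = -2966.92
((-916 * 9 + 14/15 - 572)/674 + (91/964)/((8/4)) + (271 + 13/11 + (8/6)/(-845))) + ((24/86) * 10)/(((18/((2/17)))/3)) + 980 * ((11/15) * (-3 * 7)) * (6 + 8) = -186326840363499117/882945092744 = -211028.80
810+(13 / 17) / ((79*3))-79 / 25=806.84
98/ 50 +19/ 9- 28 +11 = -2909/ 225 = -12.93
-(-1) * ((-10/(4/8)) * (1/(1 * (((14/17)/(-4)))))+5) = 715/7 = 102.14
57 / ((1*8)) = 57 / 8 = 7.12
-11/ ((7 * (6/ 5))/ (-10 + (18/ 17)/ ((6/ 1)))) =9185/ 714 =12.86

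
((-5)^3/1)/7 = -125/7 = -17.86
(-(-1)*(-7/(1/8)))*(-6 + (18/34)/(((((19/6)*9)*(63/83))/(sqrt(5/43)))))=336 -1328*sqrt(215)/41667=335.53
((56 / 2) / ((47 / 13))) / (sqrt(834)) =0.27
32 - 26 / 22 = 339 / 11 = 30.82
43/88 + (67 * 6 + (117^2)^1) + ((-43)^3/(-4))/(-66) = 13790.33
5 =5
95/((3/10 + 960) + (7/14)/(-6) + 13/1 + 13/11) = 62700/643103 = 0.10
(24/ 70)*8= 2.74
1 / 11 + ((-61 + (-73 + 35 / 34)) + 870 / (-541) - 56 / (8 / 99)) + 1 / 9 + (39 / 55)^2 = -414079137209 / 500776650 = -826.87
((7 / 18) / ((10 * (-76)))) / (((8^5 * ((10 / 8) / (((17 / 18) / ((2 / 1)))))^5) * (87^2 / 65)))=-129206987 / 125218097808998400000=-0.00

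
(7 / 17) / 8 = 7 / 136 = 0.05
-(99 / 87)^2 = -1089 / 841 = -1.29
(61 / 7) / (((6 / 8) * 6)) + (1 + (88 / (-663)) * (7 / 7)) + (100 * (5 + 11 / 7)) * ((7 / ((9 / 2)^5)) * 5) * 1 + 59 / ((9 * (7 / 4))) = 1736909273 / 91348803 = 19.01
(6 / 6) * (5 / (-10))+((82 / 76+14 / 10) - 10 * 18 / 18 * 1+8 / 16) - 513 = -98899 / 190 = -520.52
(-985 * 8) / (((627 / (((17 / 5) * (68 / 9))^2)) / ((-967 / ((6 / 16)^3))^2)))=-516255571245191397376 / 185118615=-2788782593501.96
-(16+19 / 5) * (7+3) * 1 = -198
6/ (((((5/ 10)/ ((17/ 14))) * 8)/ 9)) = 459/ 28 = 16.39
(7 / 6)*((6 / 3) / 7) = 1 / 3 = 0.33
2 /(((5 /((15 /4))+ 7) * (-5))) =-6 /125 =-0.05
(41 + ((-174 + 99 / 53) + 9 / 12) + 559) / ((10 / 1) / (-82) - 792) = -3725547 / 6885124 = -0.54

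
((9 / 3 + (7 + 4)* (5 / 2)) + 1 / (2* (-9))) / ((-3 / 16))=-4384 / 27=-162.37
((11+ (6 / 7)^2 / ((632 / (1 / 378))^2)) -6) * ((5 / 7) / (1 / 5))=9710047368025 / 543762652608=17.86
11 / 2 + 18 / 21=89 / 14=6.36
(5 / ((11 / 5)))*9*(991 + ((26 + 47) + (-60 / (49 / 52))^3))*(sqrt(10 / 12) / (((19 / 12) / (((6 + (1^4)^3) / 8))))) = -1701345907350*sqrt(30) / 3512663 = -2652874.85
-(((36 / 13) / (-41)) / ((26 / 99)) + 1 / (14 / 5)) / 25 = -9697 / 2425150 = -0.00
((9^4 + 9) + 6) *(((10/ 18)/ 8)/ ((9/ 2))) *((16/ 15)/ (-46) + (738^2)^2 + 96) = 56082207636453536/ 1863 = 30103171034059.87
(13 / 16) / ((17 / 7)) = 91 / 272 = 0.33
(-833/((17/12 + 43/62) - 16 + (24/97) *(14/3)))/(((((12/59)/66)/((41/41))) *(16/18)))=43892153613/1838140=23878.57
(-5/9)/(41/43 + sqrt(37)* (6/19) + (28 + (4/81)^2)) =-462220450932555/23985220572123901 + 5040914518170* sqrt(37)/23985220572123901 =-0.02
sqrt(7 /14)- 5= -5 + sqrt(2) /2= -4.29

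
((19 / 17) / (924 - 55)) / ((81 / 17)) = 19 / 70389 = 0.00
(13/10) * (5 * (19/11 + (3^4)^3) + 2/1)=189990918/55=3454380.33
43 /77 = 0.56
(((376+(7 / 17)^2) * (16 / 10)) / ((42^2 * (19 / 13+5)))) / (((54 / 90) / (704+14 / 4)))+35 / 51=2021816815 / 32117148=62.95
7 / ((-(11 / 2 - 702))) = 2 / 199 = 0.01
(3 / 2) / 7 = 3 / 14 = 0.21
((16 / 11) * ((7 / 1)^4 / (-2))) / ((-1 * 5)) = 19208 / 55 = 349.24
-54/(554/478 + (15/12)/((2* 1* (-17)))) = -65008/1351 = -48.12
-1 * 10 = -10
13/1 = 13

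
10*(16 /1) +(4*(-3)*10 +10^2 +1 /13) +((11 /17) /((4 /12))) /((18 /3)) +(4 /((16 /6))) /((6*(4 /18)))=250217 /1768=141.53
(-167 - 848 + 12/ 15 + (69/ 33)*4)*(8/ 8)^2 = -55321/ 55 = -1005.84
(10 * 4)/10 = 4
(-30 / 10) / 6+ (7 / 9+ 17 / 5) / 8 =1 / 45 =0.02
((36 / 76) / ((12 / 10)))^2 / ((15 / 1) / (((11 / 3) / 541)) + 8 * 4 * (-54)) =275 / 856292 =0.00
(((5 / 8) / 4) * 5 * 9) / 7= 225 / 224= 1.00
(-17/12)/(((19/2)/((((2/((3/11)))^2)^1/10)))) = -2057/2565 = -0.80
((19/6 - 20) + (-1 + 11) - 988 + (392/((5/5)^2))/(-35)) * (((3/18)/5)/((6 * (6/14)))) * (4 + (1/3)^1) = -56.51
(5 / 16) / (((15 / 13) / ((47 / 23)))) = 611 / 1104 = 0.55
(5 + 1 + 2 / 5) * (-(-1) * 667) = 4268.80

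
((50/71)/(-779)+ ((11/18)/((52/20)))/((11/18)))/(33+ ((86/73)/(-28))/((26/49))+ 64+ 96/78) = 80561340/20607193147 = 0.00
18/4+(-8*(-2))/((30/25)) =107/6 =17.83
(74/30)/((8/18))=111/20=5.55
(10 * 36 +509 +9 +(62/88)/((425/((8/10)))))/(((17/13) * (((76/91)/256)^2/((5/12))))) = 2262418195960832/86071425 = 26285357.72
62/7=8.86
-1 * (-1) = 1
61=61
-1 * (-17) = 17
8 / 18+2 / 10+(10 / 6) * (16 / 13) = 1577 / 585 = 2.70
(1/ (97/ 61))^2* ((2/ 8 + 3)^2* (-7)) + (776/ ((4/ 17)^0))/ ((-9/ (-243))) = 3149795945/ 150544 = 20922.76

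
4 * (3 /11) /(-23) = -12 /253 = -0.05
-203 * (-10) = 2030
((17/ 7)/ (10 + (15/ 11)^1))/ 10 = 187/ 8750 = 0.02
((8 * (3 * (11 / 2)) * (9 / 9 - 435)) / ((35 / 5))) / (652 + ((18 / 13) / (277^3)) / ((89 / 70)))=-25156388892063 / 2004150239359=-12.55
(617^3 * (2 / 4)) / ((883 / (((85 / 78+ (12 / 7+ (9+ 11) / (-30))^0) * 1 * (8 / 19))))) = 76572546838 / 654303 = 117029.19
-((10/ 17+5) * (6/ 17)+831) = -240729/ 289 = -832.97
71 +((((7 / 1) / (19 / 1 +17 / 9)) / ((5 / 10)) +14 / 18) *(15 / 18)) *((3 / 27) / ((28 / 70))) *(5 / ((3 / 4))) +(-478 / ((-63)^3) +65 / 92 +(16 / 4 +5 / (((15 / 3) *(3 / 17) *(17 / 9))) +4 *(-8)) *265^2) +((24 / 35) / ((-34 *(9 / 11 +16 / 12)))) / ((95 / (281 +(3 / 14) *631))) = -362744163519635623379 / 206626946897700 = -1755551.10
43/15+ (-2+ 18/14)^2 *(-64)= -21893/735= -29.79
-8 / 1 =-8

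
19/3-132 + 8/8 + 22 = -308/3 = -102.67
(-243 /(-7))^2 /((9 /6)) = 39366 /49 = 803.39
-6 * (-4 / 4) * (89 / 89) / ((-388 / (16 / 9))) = -8 / 291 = -0.03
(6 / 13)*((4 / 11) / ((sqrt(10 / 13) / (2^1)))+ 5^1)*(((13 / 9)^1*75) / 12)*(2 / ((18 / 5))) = 50*sqrt(130) / 297+ 625 / 54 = 13.49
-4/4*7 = -7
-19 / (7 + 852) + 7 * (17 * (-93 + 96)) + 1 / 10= 3067299 / 8590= 357.08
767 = 767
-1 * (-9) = 9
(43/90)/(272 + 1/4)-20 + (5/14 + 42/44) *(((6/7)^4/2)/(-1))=-16762666138/823627035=-20.35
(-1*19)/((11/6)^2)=-684/121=-5.65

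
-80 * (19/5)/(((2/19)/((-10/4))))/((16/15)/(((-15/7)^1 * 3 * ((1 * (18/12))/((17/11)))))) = -40206375/952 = -42233.59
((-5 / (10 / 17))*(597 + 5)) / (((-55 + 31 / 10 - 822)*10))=5117 / 8739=0.59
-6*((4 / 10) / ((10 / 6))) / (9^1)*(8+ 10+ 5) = -92 / 25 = -3.68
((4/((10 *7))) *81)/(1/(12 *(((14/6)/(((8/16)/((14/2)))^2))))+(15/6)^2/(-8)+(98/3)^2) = 2286144/526681735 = 0.00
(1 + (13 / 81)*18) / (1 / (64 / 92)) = 560 / 207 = 2.71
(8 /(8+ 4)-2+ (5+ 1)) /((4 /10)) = 35 /3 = 11.67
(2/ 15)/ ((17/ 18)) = 12/ 85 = 0.14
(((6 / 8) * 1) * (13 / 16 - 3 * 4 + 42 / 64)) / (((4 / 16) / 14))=-442.31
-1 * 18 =-18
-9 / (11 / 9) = -81 / 11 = -7.36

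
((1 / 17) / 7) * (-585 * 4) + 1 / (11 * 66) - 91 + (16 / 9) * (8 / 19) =-541266631 / 4924458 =-109.91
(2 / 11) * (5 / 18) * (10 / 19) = 50 / 1881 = 0.03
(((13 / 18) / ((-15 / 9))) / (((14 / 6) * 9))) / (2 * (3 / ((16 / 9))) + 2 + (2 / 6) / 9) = -156 / 40915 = -0.00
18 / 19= 0.95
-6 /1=-6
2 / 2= 1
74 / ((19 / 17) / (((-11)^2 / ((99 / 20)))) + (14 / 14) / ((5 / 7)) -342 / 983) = 272055080 / 4036001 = 67.41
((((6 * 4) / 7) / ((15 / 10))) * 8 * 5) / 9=640 / 63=10.16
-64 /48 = -4 /3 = -1.33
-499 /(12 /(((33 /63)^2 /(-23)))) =60379 /121716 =0.50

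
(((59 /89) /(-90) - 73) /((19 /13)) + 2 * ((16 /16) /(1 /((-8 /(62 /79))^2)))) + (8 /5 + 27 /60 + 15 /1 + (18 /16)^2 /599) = 98072497279379 /560681596224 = 174.92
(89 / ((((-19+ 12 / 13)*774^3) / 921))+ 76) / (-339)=-2760469963681 / 12313150501320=-0.22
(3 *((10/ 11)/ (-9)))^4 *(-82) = -820000/ 1185921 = -0.69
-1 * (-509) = 509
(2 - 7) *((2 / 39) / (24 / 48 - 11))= 0.02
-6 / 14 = -3 / 7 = -0.43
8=8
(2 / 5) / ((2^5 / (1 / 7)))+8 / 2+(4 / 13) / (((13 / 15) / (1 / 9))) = 1147387 / 283920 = 4.04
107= 107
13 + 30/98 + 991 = 49211/49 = 1004.31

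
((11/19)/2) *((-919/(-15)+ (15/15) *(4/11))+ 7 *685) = 21088/15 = 1405.87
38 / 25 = 1.52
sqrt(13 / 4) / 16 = sqrt(13) / 32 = 0.11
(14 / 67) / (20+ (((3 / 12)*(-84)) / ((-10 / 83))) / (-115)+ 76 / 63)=1014300 / 95581597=0.01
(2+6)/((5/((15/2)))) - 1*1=11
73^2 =5329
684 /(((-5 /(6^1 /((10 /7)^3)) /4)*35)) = -100548 /3125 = -32.18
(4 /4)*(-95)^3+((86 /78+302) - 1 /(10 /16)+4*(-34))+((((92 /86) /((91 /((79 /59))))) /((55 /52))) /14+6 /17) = -3885792090622418 /4533073545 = -857209.14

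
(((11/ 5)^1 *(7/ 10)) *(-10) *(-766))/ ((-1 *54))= -29491/ 135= -218.45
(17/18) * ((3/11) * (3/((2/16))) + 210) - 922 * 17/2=-251872/33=-7632.48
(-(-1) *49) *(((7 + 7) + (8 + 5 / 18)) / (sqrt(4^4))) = 19649 / 288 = 68.23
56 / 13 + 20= 316 / 13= 24.31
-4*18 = -72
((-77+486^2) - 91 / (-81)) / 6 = 9562865 / 243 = 39353.35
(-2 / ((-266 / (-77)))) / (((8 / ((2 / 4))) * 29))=-11 / 8816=-0.00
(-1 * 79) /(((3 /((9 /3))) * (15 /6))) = -158 /5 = -31.60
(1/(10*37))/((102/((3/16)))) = 1/201280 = 0.00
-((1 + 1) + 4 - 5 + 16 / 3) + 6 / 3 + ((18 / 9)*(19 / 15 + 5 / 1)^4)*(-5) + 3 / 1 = -156163292 / 10125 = -15423.54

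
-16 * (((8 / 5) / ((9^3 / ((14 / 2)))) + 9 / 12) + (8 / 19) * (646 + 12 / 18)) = -302556884 / 69255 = -4368.74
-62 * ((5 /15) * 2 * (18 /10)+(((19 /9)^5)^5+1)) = -28853714152965815362192444728264508 /3589489938459262943851245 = -8038388363.71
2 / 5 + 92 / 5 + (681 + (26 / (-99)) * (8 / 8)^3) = 346271 / 495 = 699.54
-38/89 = -0.43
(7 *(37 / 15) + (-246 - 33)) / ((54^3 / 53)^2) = -5514067 / 185961834720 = -0.00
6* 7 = 42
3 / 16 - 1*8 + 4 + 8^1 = 67 / 16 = 4.19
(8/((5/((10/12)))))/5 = 4/15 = 0.27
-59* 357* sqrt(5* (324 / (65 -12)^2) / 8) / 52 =-189567* sqrt(10) / 5512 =-108.76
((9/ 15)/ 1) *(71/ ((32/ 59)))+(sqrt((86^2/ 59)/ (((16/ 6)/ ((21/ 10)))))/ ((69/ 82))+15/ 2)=1763 *sqrt(2065)/ 6785+13767/ 160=97.85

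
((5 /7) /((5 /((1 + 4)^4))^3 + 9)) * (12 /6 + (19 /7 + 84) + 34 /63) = 54912109375 /7751953566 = 7.08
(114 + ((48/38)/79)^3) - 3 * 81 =-129.00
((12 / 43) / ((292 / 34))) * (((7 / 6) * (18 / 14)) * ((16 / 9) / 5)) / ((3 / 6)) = 544 / 15695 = 0.03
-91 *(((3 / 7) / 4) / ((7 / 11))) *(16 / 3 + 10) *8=-13156 / 7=-1879.43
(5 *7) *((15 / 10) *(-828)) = -43470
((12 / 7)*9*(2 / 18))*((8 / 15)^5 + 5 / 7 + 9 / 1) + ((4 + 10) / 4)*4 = 381111254 / 12403125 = 30.73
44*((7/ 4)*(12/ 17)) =924/ 17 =54.35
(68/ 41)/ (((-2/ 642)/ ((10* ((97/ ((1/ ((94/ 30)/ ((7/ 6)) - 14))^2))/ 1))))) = -664058051712/ 10045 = -66108317.74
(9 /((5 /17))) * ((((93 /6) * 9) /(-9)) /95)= -4743 /950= -4.99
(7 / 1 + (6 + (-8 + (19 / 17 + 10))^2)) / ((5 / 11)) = 49.98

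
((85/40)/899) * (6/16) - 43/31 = -79757/57536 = -1.39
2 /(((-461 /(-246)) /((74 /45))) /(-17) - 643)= -206312 /66336223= -0.00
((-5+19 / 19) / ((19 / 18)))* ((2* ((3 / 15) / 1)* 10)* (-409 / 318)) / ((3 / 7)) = 45808 / 1007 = 45.49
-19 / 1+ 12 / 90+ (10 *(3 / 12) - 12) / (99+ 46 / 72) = -1020251 / 53805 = -18.96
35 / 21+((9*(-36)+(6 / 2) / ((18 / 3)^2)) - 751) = -4293 / 4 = -1073.25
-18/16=-1.12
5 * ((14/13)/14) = 5/13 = 0.38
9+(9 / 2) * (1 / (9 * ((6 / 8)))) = 29 / 3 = 9.67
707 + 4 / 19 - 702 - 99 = -1782 / 19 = -93.79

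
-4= -4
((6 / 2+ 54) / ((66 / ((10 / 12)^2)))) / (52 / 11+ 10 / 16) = 475 / 4239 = 0.11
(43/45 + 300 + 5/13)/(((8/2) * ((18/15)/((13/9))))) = 44071/486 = 90.68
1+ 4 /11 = 15 /11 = 1.36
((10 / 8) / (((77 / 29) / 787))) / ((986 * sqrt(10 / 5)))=3935 * sqrt(2) / 20944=0.27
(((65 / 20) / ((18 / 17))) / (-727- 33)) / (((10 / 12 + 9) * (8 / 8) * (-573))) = 221 / 308319840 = 0.00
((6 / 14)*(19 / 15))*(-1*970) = -526.57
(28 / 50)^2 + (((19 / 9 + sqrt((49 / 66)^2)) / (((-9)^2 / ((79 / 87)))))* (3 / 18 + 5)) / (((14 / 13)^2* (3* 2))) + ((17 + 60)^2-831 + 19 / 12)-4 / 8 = 5099.42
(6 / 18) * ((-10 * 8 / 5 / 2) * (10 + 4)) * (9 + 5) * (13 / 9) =-20384 / 27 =-754.96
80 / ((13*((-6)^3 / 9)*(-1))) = 10 / 39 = 0.26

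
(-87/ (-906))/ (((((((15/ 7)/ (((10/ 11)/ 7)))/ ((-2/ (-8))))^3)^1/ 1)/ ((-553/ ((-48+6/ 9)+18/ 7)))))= 112259/ 27204788160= 0.00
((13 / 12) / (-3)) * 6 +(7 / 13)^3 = -26503 / 13182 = -2.01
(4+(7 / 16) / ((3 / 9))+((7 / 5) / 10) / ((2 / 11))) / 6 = 811 / 800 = 1.01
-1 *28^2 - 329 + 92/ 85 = -94513/ 85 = -1111.92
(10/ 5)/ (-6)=-1/ 3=-0.33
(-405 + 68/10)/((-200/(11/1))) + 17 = 38901/1000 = 38.90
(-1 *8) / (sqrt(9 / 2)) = -8 *sqrt(2) / 3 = -3.77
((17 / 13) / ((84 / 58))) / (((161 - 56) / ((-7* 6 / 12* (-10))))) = 493 / 1638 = 0.30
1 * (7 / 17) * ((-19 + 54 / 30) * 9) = -5418 / 85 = -63.74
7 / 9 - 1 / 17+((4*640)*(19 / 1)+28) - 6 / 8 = 29784797 / 612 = 48667.97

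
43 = 43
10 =10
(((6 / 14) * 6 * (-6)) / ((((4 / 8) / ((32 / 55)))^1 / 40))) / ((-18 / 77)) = 3072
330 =330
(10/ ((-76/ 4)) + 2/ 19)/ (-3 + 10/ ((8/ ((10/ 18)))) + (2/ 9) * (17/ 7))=2016/ 8455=0.24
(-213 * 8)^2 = 2903616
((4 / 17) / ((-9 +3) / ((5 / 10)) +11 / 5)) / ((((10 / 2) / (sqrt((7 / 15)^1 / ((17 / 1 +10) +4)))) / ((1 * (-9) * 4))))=0.02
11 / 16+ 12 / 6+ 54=56.69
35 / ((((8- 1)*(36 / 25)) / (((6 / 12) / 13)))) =125 / 936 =0.13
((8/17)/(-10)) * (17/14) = -2/35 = -0.06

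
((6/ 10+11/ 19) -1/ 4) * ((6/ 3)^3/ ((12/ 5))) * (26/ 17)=4589/ 969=4.74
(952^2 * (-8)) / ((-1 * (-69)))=-7250432 / 69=-105078.72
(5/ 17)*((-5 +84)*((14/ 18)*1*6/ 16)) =2765/ 408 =6.78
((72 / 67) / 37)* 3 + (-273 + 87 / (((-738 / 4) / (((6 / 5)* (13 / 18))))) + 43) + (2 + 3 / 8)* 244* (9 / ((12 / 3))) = 39281364037 / 36590040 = 1073.55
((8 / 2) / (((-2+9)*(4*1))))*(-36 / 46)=-18 / 161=-0.11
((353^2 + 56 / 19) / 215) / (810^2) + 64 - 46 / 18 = 61.45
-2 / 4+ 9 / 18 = 0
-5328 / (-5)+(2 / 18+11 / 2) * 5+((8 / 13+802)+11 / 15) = 443899 / 234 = 1897.00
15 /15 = 1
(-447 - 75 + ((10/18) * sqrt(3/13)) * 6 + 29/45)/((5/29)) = -680369/225 + 58 * sqrt(39)/39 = -3014.57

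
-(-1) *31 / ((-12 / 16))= -124 / 3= -41.33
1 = 1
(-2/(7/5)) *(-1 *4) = 40/7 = 5.71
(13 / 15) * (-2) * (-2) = 52 / 15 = 3.47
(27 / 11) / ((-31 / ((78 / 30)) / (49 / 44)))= -17199 / 75020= -0.23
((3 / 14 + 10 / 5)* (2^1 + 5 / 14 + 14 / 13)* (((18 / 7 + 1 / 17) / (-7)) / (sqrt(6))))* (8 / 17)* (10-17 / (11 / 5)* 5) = 90965625* sqrt(6) / 14175161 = 15.72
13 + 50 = 63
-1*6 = -6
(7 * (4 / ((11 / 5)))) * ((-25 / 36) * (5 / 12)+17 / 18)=9905 / 1188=8.34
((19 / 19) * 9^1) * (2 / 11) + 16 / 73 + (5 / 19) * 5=48385 / 15257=3.17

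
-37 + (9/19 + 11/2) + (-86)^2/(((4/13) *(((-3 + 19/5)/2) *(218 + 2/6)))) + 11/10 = 6105679/24890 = 245.31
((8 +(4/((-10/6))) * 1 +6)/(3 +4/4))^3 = 24389/1000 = 24.39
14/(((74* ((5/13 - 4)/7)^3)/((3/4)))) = -15824991/15365804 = -1.03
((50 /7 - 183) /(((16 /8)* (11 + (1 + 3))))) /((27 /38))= -23389 /2835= -8.25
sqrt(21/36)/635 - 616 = -616 +sqrt(21)/3810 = -616.00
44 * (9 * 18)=7128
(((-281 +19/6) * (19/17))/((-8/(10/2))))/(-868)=-158365/708288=-0.22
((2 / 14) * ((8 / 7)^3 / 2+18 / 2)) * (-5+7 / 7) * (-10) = 133720 / 2401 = 55.69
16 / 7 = 2.29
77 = 77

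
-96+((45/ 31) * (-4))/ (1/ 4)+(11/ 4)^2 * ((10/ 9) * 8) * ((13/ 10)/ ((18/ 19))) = -271007/ 10044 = -26.98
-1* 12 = -12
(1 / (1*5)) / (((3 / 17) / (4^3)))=1088 / 15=72.53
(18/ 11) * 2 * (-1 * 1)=-36/ 11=-3.27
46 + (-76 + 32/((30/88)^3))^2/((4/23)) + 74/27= 35063348481128/11390625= 3078263.79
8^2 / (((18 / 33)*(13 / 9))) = 1056 / 13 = 81.23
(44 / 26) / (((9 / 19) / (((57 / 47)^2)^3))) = 1592879438898 / 140129799277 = 11.37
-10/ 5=-2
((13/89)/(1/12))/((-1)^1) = -156/89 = -1.75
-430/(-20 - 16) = 215/18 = 11.94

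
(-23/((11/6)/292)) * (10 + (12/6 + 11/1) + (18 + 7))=-1934208/11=-175837.09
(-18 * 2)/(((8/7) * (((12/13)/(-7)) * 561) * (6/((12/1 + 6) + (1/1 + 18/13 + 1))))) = 6811/4488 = 1.52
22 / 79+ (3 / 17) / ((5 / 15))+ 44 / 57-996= -76123859 / 76551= -994.42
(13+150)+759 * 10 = 7753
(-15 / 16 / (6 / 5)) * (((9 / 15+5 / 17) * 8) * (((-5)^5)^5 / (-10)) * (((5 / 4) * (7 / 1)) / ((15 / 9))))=-118911266326904296875 / 136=-874347546521355124.08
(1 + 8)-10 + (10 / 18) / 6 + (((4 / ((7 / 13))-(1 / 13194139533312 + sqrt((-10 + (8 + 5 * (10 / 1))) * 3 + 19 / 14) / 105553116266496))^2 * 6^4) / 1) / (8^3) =138.78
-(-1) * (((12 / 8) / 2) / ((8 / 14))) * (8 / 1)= 21 / 2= 10.50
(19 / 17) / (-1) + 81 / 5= 1282 / 85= 15.08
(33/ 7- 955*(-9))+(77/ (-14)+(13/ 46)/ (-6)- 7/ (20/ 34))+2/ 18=248717323/ 28980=8582.38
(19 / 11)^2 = 361 / 121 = 2.98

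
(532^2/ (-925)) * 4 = -1132096/ 925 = -1223.89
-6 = -6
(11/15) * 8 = 88/15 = 5.87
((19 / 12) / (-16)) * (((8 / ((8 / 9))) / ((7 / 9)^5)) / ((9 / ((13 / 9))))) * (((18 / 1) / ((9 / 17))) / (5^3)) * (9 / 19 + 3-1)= -22716369 / 67228000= -0.34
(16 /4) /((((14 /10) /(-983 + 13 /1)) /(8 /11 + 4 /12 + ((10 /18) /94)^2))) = -40498930750 /13777533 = -2939.49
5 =5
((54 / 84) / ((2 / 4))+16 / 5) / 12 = 157 / 420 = 0.37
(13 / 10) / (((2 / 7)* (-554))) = -91 / 11080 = -0.01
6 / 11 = 0.55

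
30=30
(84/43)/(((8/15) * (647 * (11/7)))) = 2205/612062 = 0.00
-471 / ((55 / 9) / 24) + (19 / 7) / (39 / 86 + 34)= -2110016506 / 1140755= -1849.67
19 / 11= 1.73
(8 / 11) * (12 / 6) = 16 / 11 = 1.45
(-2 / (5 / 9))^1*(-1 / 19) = 18 / 95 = 0.19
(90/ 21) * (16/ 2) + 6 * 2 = 324/ 7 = 46.29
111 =111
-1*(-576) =576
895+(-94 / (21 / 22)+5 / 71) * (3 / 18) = 7859947 / 8946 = 878.60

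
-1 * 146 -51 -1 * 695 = -892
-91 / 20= -4.55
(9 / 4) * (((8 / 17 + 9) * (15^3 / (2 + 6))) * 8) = 4890375 / 68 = 71917.28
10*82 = 820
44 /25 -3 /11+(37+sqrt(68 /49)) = 2 * sqrt(17) /7+10584 /275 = 39.67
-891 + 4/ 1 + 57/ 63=-18608/ 21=-886.10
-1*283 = -283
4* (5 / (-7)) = -20 / 7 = -2.86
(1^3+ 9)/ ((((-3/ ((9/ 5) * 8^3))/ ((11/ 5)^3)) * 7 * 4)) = -1022208/ 875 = -1168.24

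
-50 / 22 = -25 / 11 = -2.27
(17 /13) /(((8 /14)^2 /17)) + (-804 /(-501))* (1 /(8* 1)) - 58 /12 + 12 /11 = 73981319 /1146288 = 64.54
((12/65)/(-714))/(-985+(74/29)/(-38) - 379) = 1102/5813633735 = 0.00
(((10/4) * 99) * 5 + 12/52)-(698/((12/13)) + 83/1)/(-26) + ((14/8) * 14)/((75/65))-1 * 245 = 816067/780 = 1046.24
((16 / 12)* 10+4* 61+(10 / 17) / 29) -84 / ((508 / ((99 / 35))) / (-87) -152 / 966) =295.16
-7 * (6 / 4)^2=-63 / 4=-15.75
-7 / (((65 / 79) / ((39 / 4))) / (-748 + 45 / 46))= 61965.45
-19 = -19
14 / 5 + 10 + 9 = 109 / 5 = 21.80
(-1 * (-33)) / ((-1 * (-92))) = 33 / 92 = 0.36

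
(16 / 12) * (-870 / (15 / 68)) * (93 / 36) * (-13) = 1589432 / 9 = 176603.56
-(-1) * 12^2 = 144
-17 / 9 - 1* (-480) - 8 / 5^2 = 107503 / 225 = 477.79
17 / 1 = 17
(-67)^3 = -300763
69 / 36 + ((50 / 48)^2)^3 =610421329 / 191102976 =3.19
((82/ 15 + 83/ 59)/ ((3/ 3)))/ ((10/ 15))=10.31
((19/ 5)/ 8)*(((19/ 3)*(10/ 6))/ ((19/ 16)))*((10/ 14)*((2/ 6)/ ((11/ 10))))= 0.91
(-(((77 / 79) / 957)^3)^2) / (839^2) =-117649 / 74199671936664716221832221569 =-0.00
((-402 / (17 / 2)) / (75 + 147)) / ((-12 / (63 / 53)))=1407 / 66674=0.02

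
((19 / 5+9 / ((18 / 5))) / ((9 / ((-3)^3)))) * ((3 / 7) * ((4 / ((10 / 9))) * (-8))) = 5832 / 25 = 233.28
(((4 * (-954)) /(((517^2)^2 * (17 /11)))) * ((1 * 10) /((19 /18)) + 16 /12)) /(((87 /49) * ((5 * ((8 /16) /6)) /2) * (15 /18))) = -167537664 /138266615079175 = -0.00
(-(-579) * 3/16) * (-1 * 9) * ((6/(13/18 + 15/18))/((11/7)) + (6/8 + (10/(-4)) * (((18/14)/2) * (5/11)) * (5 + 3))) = 12709629/4928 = 2579.06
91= 91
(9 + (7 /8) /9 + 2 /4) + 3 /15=3527 /360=9.80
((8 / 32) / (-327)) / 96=-1 / 125568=-0.00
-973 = -973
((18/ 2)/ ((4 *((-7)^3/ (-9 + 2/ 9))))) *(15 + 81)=1896/ 343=5.53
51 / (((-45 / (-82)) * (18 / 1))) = 697 / 135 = 5.16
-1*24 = -24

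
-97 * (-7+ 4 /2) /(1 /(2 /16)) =485 /8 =60.62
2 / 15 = 0.13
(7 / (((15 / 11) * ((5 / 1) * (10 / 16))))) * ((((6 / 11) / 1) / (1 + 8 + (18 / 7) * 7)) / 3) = 0.01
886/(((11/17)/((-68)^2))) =69646688/11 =6331517.09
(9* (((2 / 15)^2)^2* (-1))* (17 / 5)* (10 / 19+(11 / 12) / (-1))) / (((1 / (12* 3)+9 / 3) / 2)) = 48416 / 19415625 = 0.00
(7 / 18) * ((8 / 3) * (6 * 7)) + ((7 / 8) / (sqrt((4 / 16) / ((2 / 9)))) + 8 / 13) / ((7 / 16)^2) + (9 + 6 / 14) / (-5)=64 * sqrt(2) / 21 + 1286626 / 28665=49.19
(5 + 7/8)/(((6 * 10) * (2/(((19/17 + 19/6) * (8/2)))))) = 0.84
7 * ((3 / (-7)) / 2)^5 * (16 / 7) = -243 / 33614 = -0.01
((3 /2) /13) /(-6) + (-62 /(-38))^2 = 49611 /18772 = 2.64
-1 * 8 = -8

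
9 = 9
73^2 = 5329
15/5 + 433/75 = 658/75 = 8.77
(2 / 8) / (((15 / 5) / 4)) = 1 / 3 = 0.33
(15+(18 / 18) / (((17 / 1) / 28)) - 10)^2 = 12769 / 289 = 44.18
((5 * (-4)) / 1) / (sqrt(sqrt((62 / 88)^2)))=-40 * sqrt(341) / 31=-23.83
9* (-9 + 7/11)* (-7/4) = 1449/11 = 131.73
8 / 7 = 1.14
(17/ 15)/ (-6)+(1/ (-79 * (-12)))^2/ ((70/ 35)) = -565849/ 2995680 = -0.19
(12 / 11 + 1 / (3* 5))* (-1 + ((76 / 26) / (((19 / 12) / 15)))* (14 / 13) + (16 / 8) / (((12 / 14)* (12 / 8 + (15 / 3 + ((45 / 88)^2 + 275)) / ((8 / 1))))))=1266196206983 / 37866820563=33.44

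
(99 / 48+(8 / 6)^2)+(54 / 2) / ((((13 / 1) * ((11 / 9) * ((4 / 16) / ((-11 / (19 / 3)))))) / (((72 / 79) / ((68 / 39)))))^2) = 492307387729 / 93760889616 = 5.25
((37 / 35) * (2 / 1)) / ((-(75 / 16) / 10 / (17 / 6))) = -20128 / 1575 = -12.78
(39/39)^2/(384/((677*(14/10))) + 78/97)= 459683/555882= 0.83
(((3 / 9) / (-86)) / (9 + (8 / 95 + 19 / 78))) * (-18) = 22230 / 2972117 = 0.01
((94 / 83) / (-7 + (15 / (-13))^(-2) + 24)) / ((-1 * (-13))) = 10575 / 2154763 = 0.00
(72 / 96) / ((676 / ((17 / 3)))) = 17 / 2704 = 0.01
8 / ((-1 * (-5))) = 8 / 5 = 1.60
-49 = -49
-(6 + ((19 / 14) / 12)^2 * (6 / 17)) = -6.00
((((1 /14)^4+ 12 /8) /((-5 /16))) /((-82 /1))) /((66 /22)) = 11525 /590646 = 0.02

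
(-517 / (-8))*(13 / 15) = 6721 / 120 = 56.01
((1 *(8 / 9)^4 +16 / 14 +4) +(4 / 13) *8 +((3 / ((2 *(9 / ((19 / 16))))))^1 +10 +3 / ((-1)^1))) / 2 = 294735083 / 38211264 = 7.71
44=44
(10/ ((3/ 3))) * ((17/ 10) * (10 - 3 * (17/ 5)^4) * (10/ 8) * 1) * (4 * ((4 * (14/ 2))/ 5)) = -186068.78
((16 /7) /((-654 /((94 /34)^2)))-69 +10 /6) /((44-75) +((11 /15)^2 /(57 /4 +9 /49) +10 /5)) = 9454536247050 /4065158783063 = 2.33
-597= -597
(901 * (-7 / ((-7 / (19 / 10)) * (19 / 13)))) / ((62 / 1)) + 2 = 12953 / 620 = 20.89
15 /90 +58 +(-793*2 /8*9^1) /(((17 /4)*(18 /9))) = -7739 /51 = -151.75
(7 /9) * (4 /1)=28 /9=3.11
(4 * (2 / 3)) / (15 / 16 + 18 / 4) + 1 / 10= 1541 / 2610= 0.59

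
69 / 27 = 23 / 9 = 2.56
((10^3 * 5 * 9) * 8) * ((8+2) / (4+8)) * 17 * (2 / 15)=680000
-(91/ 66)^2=-8281/ 4356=-1.90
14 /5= 2.80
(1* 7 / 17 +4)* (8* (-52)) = -31200 / 17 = -1835.29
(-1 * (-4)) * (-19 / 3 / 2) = -38 / 3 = -12.67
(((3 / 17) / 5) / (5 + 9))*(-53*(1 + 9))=-159 / 119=-1.34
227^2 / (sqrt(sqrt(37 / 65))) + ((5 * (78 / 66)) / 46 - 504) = -254959 / 506 + 51529 * 37^(3 / 4) * 65^(1 / 4) / 37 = 58820.02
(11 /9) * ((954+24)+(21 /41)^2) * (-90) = -180890490 /1681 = -107608.86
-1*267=-267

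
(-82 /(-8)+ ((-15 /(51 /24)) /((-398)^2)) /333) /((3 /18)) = 3063810527 /49818058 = 61.50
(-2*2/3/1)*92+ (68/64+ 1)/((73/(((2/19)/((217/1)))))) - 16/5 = -4545986321/36117480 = -125.87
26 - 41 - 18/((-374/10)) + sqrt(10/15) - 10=-4585/187 + sqrt(6)/3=-23.70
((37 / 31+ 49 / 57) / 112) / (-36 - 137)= -907 / 8559348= -0.00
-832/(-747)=1.11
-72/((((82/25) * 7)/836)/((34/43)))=-25581600/12341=-2072.90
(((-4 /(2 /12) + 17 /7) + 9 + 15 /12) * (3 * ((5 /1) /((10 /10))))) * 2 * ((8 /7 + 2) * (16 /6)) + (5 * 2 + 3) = -138843 /49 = -2833.53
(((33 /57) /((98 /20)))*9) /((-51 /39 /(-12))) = 9.76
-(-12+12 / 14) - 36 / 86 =3228 / 301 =10.72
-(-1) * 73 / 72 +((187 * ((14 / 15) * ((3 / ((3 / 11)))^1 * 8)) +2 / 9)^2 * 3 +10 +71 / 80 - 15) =7643278530439 / 10800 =707710975.04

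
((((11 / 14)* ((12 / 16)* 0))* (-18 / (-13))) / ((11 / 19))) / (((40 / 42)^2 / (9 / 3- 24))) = 0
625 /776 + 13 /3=11963 /2328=5.14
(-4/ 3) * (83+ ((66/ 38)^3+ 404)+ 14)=-4629728/ 6859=-674.99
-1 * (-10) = 10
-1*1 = -1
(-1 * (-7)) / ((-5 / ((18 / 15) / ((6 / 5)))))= -7 / 5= -1.40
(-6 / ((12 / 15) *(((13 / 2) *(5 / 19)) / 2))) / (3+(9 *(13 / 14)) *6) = -133 / 806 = -0.17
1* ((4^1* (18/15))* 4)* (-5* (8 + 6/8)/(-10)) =84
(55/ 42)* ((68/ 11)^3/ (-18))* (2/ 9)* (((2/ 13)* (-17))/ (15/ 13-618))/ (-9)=26726720/ 14854307391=0.00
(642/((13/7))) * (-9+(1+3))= -22470/13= -1728.46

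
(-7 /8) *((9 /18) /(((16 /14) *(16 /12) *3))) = -49 /512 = -0.10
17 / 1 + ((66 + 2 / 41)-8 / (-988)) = 841117 / 10127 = 83.06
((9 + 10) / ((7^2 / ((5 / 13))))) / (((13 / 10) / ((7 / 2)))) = 475 / 1183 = 0.40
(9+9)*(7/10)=63/5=12.60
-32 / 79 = -0.41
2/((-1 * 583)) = -2/583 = -0.00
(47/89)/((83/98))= 4606/7387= 0.62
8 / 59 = 0.14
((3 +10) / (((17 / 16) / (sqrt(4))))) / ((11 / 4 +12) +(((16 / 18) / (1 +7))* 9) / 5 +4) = 8320 / 6443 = 1.29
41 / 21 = 1.95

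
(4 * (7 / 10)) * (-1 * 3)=-42 / 5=-8.40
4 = 4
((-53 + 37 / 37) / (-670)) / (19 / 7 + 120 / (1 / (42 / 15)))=182 / 794285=0.00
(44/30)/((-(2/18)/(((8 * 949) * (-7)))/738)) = 2588537952/5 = 517707590.40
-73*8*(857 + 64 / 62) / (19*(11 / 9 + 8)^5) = -917256300984 / 2320094938727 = -0.40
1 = 1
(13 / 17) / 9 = 0.08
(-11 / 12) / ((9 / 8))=-22 / 27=-0.81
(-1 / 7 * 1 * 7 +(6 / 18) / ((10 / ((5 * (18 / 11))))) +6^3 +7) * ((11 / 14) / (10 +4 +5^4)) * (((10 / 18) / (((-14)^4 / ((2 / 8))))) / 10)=815 / 8248068864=0.00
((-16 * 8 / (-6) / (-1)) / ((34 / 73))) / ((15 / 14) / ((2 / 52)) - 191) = 8176 / 29121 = 0.28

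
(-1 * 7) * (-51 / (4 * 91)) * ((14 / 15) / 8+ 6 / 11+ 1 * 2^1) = 29869 / 11440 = 2.61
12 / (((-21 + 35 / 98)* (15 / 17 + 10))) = -168 / 3145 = -0.05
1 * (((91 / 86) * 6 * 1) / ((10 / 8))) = 1092 / 215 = 5.08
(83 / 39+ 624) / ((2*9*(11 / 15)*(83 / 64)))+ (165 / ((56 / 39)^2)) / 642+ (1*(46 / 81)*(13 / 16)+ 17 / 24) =24433411883611 / 645192003456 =37.87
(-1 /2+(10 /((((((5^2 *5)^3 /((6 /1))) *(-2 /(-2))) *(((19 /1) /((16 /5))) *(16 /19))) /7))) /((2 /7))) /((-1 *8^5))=1952537 /128000000000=0.00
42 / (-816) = -7 / 136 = -0.05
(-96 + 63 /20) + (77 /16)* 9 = -3963 /80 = -49.54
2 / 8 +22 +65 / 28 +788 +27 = 5877 / 7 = 839.57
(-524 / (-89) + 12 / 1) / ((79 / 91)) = 144872 / 7031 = 20.60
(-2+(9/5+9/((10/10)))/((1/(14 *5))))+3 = 757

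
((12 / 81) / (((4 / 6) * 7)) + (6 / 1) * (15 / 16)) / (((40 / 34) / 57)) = 920873 / 3360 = 274.07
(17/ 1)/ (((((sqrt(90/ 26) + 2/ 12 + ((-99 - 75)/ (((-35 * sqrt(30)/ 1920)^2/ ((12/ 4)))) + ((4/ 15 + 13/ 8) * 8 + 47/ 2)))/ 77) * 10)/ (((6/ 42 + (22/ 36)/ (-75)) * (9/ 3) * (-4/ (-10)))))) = -971939468420921/ 2403341119643740875 - 571560451 * sqrt(65)/ 320445482619165450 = -0.00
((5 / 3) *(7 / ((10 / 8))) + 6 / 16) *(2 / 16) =233 / 192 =1.21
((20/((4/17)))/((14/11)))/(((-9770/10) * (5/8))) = -748/6839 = -0.11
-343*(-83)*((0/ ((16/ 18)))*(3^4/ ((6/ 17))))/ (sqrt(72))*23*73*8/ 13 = 0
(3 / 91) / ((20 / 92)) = 69 / 455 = 0.15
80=80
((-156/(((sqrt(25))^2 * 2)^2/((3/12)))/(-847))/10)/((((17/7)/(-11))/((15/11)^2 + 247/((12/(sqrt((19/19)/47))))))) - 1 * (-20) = 452539649/22627000 - 3211 * sqrt(47)/878900000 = 20.00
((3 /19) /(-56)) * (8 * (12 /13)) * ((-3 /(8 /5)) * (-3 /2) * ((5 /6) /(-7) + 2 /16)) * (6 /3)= -135 /193648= -0.00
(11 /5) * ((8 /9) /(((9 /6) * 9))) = 176 /1215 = 0.14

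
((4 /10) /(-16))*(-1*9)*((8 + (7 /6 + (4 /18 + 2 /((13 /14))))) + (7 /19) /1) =52957 /19760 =2.68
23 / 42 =0.55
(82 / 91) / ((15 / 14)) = 164 / 195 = 0.84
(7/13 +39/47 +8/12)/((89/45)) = 55950/54379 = 1.03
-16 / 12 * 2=-8 / 3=-2.67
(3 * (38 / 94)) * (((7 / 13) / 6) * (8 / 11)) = 532 / 6721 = 0.08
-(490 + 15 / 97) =-47545 / 97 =-490.15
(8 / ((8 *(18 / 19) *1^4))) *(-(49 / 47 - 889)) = 396473 / 423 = 937.29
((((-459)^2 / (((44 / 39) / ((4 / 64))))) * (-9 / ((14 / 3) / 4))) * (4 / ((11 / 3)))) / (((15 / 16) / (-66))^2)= -85189283712 / 175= -486795906.93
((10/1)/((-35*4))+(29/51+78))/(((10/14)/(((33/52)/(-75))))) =-616517/663000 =-0.93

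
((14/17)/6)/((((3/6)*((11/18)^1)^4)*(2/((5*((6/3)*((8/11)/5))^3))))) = 1003290624/8282047675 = 0.12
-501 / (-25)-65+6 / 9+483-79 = 26978 / 75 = 359.71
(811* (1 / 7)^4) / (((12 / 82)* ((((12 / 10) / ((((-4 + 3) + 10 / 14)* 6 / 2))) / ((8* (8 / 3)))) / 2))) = -10640320 / 151263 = -70.34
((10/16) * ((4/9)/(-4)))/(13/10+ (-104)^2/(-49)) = 1225/3870828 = 0.00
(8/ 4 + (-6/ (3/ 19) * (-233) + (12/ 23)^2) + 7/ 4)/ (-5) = -3748715/ 2116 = -1771.60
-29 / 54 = -0.54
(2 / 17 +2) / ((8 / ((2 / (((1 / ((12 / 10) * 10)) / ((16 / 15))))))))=576 / 85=6.78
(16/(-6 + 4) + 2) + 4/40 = -59/10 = -5.90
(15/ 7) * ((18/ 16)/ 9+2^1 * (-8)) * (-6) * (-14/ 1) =-2857.50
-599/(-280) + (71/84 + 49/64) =25201/6720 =3.75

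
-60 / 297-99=-9821 / 99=-99.20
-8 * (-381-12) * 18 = 56592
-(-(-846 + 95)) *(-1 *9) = 6759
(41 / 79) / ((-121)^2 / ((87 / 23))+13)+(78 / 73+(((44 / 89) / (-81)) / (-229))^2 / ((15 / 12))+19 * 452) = 228056165338772206203728567 / 26551908623426021959590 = 8589.07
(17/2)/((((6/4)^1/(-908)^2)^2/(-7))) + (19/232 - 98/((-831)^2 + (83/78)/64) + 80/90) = -129385310007397242434678863/7197921882360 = -17975370130715.47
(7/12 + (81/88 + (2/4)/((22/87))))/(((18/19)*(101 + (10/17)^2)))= 5046229/139181328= 0.04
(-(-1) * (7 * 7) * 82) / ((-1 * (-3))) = 4018 / 3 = 1339.33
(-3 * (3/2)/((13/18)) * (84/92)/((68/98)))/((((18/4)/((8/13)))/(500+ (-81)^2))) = -22745016/2873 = -7916.82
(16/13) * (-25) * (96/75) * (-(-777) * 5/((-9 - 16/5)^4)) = -1243200000/179995933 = -6.91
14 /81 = 0.17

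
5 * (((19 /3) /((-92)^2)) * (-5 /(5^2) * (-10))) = 95 /12696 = 0.01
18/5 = 3.60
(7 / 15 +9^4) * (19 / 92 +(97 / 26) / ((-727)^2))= 1284910282475 / 948181026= 1355.13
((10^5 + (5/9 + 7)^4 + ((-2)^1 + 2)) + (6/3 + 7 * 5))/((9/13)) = 8810413729/59049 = 149205.13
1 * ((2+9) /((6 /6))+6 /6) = 12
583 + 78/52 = 1169/2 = 584.50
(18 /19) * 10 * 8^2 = 11520 /19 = 606.32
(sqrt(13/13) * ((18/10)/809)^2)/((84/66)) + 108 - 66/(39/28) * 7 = -666130750217/2977888550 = -223.69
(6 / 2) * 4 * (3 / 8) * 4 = 18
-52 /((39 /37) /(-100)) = 14800 /3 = 4933.33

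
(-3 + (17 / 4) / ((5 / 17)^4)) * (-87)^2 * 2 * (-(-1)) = 10690130133 / 1250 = 8552104.11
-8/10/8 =-1/10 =-0.10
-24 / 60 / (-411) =0.00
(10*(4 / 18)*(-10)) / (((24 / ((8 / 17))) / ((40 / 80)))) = -100 / 459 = -0.22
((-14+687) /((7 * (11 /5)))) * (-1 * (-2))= 6730 /77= 87.40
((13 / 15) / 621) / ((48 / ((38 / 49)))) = 247 / 10954440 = 0.00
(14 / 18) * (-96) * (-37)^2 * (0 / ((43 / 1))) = 0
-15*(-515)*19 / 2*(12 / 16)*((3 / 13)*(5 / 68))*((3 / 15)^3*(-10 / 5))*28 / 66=-123291 / 19448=-6.34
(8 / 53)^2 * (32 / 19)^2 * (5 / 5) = 65536 / 1014049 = 0.06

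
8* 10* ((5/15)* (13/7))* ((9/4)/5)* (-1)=-156/7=-22.29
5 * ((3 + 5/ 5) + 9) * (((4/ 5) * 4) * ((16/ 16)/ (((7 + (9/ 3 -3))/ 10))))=2080/ 7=297.14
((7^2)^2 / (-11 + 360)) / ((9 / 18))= 4802 / 349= 13.76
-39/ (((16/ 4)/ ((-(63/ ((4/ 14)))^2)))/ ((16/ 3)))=2528253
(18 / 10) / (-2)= -9 / 10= -0.90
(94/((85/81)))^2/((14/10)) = 57972996/10115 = 5731.39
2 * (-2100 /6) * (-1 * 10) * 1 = 7000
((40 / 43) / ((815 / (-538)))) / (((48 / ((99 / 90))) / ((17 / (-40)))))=50303 / 8410800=0.01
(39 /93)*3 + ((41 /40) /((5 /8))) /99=97796 /76725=1.27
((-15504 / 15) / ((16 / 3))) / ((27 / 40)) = -2584 / 9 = -287.11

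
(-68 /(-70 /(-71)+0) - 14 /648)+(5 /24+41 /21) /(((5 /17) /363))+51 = 60073889 /22680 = 2648.76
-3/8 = -0.38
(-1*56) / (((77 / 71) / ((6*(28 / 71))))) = -1344 / 11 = -122.18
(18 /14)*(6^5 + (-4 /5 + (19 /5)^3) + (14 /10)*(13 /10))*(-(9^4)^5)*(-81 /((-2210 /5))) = -17353393538950366528299391917 /773500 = -22434897917195043992630.11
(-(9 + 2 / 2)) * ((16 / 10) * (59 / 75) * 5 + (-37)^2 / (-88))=61139 / 660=92.63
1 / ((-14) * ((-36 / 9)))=1 / 56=0.02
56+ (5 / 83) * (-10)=4598 / 83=55.40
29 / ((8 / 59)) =1711 / 8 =213.88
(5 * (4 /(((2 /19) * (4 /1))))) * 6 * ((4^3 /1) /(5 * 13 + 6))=18240 /71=256.90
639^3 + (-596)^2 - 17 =261272318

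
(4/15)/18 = 2/135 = 0.01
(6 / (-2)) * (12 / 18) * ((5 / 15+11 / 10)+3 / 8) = -217 / 60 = -3.62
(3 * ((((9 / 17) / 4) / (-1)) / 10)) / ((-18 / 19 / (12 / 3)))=57 / 340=0.17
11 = 11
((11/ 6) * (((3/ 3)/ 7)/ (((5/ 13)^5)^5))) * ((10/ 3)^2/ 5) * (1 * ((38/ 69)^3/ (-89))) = -8518385267386983210165652465554512/ 329366319715976715087890625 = -25862951.85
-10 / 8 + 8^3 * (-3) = -1537.25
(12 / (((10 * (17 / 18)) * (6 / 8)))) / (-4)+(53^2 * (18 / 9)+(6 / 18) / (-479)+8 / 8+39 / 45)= 228795599 / 40715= 5619.44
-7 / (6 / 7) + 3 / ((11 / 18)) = -215 / 66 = -3.26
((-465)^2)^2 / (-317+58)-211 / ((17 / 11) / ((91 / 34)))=-27023433564899 / 149702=-180514846.59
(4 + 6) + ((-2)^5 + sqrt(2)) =-22 + sqrt(2) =-20.59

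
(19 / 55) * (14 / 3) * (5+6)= 266 / 15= 17.73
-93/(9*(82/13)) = -403/246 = -1.64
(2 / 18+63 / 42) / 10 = 0.16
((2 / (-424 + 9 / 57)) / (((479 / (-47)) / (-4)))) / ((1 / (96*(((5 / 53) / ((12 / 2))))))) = -571520 / 204441511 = -0.00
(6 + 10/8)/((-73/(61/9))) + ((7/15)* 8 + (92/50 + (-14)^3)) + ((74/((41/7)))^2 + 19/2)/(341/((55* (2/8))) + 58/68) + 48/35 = -1315413963387877/481636253700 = -2731.14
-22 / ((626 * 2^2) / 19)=-209 / 1252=-0.17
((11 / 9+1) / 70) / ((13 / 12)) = 8 / 273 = 0.03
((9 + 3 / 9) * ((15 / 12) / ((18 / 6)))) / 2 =35 / 18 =1.94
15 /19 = 0.79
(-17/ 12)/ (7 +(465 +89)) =-1/ 396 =-0.00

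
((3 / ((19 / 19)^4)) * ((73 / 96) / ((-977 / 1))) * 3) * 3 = -657 / 31264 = -0.02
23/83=0.28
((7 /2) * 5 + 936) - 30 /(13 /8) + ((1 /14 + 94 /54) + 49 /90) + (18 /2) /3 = 23105507 /24570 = 940.40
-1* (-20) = 20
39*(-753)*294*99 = -854755902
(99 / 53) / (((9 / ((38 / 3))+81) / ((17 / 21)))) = 0.02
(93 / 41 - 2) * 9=99 / 41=2.41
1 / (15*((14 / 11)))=11 / 210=0.05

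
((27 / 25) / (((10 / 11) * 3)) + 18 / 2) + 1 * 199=52099 / 250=208.40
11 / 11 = 1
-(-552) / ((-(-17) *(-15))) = -184 / 85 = -2.16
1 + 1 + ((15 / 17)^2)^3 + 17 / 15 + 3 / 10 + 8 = 8620904917 / 724127070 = 11.91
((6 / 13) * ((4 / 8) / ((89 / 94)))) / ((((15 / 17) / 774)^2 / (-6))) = -32548997232 / 28925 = -1125289.45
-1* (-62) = 62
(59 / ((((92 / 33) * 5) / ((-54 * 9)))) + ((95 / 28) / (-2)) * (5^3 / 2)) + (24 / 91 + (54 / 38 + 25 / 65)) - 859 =-9607723767 / 3181360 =-3020.01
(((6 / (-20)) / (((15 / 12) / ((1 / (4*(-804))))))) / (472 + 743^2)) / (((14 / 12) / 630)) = 27 / 370189070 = 0.00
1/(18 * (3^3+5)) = 1/576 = 0.00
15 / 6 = 5 / 2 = 2.50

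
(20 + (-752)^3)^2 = 180845206874784144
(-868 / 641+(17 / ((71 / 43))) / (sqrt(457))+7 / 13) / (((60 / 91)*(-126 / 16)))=13594 / 86535- 19006*sqrt(457) / 4380345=0.06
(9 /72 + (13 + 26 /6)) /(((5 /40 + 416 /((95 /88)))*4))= 39805 /3515508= 0.01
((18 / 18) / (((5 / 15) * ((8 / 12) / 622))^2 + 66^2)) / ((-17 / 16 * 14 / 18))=-1128153744 / 4061071440083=-0.00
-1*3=-3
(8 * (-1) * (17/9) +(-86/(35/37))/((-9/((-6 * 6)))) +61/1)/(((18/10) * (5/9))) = -100097/315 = -317.77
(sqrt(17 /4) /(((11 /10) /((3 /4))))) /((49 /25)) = 375*sqrt(17) /2156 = 0.72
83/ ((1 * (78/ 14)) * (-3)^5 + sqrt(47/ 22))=-121135014/ 1975895335 - 4067 * sqrt(1034)/ 1975895335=-0.06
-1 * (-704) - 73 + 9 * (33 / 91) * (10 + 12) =63955 / 91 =702.80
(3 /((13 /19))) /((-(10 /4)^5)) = -1824 /40625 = -0.04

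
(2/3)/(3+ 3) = 1/9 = 0.11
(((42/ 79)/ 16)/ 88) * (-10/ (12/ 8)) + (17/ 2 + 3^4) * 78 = 97063789/ 13904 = 6981.00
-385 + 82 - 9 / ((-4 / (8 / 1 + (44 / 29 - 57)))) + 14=-395.84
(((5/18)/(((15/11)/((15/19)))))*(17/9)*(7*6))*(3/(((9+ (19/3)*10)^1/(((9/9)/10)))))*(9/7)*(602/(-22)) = -2193/1178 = -1.86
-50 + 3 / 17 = -49.82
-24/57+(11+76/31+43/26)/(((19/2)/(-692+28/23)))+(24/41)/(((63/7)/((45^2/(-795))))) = -420561829456/382689203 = -1098.96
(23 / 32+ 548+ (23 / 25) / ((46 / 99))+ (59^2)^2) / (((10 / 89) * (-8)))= -862795312951 / 64000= -13481176.76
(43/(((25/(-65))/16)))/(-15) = 8944/75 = 119.25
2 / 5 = 0.40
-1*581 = -581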